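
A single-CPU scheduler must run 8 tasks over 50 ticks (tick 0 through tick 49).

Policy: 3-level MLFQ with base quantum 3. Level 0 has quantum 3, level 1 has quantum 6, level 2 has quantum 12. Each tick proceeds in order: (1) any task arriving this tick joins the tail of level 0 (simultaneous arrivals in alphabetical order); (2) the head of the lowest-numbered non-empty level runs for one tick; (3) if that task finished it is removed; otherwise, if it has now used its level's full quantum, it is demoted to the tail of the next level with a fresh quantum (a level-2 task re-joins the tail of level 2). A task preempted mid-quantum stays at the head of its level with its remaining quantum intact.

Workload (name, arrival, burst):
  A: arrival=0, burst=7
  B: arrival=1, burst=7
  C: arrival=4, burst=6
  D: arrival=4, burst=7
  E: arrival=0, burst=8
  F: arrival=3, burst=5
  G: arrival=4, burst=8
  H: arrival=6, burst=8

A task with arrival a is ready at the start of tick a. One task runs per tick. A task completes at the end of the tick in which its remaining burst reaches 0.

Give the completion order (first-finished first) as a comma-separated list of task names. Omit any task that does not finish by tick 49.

t=0: L0/L1/L2 = AE/-/- → run A
t=1: L0/L1/L2 = AEB/-/- → run A
t=2: L0/L1/L2 = AEB/-/- → run A
t=3: L0/L1/L2 = EBF/A/- → run E
t=4: L0/L1/L2 = EBFCDG/A/- → run E
t=5: L0/L1/L2 = EBFCDG/A/- → run E
t=6: L0/L1/L2 = BFCDGH/AE/- → run B
t=7: L0/L1/L2 = BFCDGH/AE/- → run B
t=8: L0/L1/L2 = BFCDGH/AE/- → run B
t=9: L0/L1/L2 = FCDGH/AEB/- → run F
t=10: L0/L1/L2 = FCDGH/AEB/- → run F
t=11: L0/L1/L2 = FCDGH/AEB/- → run F
t=12: L0/L1/L2 = CDGH/AEBF/- → run C
t=13: L0/L1/L2 = CDGH/AEBF/- → run C
t=14: L0/L1/L2 = CDGH/AEBF/- → run C
t=15: L0/L1/L2 = DGH/AEBFC/- → run D
t=16: L0/L1/L2 = DGH/AEBFC/- → run D
t=17: L0/L1/L2 = DGH/AEBFC/- → run D
t=18: L0/L1/L2 = GH/AEBFCD/- → run G
t=19: L0/L1/L2 = GH/AEBFCD/- → run G
t=20: L0/L1/L2 = GH/AEBFCD/- → run G
t=21: L0/L1/L2 = H/AEBFCDG/- → run H
t=22: L0/L1/L2 = H/AEBFCDG/- → run H
t=23: L0/L1/L2 = H/AEBFCDG/- → run H
t=24: L0/L1/L2 = -/AEBFCDGH/- → run A
t=25: L0/L1/L2 = -/AEBFCDGH/- → run A
t=26: L0/L1/L2 = -/AEBFCDGH/- → run A
t=27: L0/L1/L2 = -/AEBFCDGH/- → run A
t=28: L0/L1/L2 = -/EBFCDGH/- → run E
t=29: L0/L1/L2 = -/EBFCDGH/- → run E
t=30: L0/L1/L2 = -/EBFCDGH/- → run E
t=31: L0/L1/L2 = -/EBFCDGH/- → run E
t=32: L0/L1/L2 = -/EBFCDGH/- → run E
t=33: L0/L1/L2 = -/BFCDGH/- → run B
t=34: L0/L1/L2 = -/BFCDGH/- → run B
t=35: L0/L1/L2 = -/BFCDGH/- → run B
t=36: L0/L1/L2 = -/BFCDGH/- → run B
t=37: L0/L1/L2 = -/FCDGH/- → run F
t=38: L0/L1/L2 = -/FCDGH/- → run F
t=39: L0/L1/L2 = -/CDGH/- → run C
t=40: L0/L1/L2 = -/CDGH/- → run C
t=41: L0/L1/L2 = -/CDGH/- → run C
t=42: L0/L1/L2 = -/DGH/- → run D
t=43: L0/L1/L2 = -/DGH/- → run D
t=44: L0/L1/L2 = -/DGH/- → run D
t=45: L0/L1/L2 = -/DGH/- → run D
t=46: L0/L1/L2 = -/GH/- → run G
t=47: L0/L1/L2 = -/GH/- → run G
t=48: L0/L1/L2 = -/GH/- → run G
t=49: L0/L1/L2 = -/GH/- → run G

completion order = A, E, B, F, C, D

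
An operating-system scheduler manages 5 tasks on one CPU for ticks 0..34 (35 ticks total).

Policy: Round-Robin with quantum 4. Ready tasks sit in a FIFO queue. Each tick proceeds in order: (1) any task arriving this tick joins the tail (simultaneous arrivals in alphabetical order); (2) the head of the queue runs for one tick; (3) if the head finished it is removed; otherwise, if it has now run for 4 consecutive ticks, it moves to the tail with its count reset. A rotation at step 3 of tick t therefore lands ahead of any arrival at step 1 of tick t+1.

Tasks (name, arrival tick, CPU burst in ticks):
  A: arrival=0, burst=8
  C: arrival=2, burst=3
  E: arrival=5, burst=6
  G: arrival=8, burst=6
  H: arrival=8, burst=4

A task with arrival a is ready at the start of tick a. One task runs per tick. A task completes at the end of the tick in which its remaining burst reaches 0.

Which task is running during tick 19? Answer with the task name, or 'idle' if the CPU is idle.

t=0: queue=[A] q_used=0 → run A
t=1: queue=[A] q_used=1 → run A
t=2: queue=[A,C] q_used=2 → run A
t=3: queue=[A,C] q_used=3 → run A
t=4: queue=[C,A] q_used=0 → run C
t=5: queue=[C,A,E] q_used=1 → run C
t=6: queue=[C,A,E] q_used=2 → run C
t=7: queue=[A,E] q_used=0 → run A
t=8: queue=[A,E,G,H] q_used=1 → run A
t=9: queue=[A,E,G,H] q_used=2 → run A
t=10: queue=[A,E,G,H] q_used=3 → run A
t=11: queue=[E,G,H] q_used=0 → run E
t=12: queue=[E,G,H] q_used=1 → run E
t=13: queue=[E,G,H] q_used=2 → run E
t=14: queue=[E,G,H] q_used=3 → run E
t=15: queue=[G,H,E] q_used=0 → run G
t=16: queue=[G,H,E] q_used=1 → run G
t=17: queue=[G,H,E] q_used=2 → run G
t=18: queue=[G,H,E] q_used=3 → run G
t=19: queue=[H,E,G] q_used=0 → run H
t=20: queue=[H,E,G] q_used=1 → run H
t=21: queue=[H,E,G] q_used=2 → run H
t=22: queue=[H,E,G] q_used=3 → run H
t=23: queue=[E,G] q_used=0 → run E
t=24: queue=[E,G] q_used=1 → run E
t=25: queue=[G] q_used=0 → run G
t=26: queue=[G] q_used=1 → run G
t=27: (idle)
t=28: (idle)
t=29: (idle)
t=30: (idle)
t=31: (idle)
t=32: (idle)
t=33: (idle)
t=34: (idle)

running at tick 19 = H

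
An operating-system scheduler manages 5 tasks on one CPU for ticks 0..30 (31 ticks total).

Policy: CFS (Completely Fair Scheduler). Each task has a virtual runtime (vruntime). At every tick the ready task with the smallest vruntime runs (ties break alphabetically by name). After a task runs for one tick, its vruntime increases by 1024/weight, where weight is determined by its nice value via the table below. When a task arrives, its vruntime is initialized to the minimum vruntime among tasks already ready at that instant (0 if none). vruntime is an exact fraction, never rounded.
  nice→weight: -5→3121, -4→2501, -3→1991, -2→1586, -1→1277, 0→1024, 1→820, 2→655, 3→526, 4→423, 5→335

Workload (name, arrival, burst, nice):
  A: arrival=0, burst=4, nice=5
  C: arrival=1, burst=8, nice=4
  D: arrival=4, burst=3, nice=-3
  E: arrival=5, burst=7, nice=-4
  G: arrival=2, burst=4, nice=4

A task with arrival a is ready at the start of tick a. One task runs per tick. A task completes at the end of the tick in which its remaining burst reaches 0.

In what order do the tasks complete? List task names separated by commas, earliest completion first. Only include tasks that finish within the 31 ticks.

t=0: vr[A=0] → run A
t=1: vr[A=1024/335 C=1024/335] → run A
t=2: vr[A=2048/335 C=1024/335 G=1024/335] → run C
t=3: vr[A=2048/335 C=776192/141705 G=1024/335] → run G
t=4: vr[A=2048/335 C=776192/141705 D=776192/141705 G=776192/141705] → run C
t=5: vr[A=2048/335 C=1119232/141705 D=776192/141705 E=776192/141705 G=776192/141705] → run D
t=6: vr[A=2048/335 C=1119232/141705 D=1690504192/282134655 E=776192/141705 G=776192/141705] → run E
t=7: vr[A=2048/335 C=1119232/141705 D=1690504192/282134655 E=2086362112/354404205 G=776192/141705] → run G
t=8: vr[A=2048/335 C=1119232/141705 D=1690504192/282134655 E=2086362112/354404205 G=1119232/141705] → run E
t=9: vr[A=2048/335 C=1119232/141705 D=1690504192/282134655 E=2231468032/354404205 G=1119232/141705] → run D
t=10: vr[A=2048/335 C=1119232/141705 D=1835610112/282134655 E=2231468032/354404205 G=1119232/141705] → run A
t=11: vr[A=3072/335 C=1119232/141705 D=1835610112/282134655 E=2231468032/354404205 G=1119232/141705] → run E
t=12: vr[A=3072/335 C=1119232/141705 D=1835610112/282134655 E=2376573952/354404205 G=1119232/141705] → run D
t=13: vr[A=3072/335 C=1119232/141705 E=2376573952/354404205 G=1119232/141705] → run E
t=14: vr[A=3072/335 C=1119232/141705 E=2521679872/354404205 G=1119232/141705] → run E
t=15: vr[A=3072/335 C=1119232/141705 E=2666785792/354404205 G=1119232/141705] → run E
t=16: vr[A=3072/335 C=1119232/141705 E=2811891712/354404205 G=1119232/141705] → run C
t=17: vr[A=3072/335 C=487424/47235 E=2811891712/354404205 G=1119232/141705] → run G
t=18: vr[A=3072/335 C=487424/47235 E=2811891712/354404205 G=487424/47235] → run E
t=19: vr[A=3072/335 C=487424/47235 G=487424/47235] → run A
t=20: vr[C=487424/47235 G=487424/47235] → run C
t=21: vr[C=1805312/141705 G=487424/47235] → run G
t=22: vr[C=1805312/141705] → run C
t=23: vr[C=2148352/141705] → run C
t=24: vr[C=830464/47235] → run C
t=25: vr[C=2834432/141705] → run C
t=26: (idle)
t=27: (idle)
t=28: (idle)
t=29: (idle)
t=30: (idle)

completion order = D, E, A, G, C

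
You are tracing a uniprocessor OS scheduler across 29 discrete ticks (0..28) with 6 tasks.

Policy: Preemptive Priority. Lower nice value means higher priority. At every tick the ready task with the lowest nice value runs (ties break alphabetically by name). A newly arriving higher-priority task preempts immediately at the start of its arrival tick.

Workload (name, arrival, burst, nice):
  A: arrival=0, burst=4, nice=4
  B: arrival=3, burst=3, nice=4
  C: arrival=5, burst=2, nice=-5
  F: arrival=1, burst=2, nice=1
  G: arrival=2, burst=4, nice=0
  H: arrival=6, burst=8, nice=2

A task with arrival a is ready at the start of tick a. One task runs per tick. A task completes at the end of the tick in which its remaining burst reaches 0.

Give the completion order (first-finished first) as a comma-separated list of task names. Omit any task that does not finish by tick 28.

completion order = C, G, F, H, A, B

t=0: ready={A} → run A
t=1: ready={A,F} → run F
t=2: ready={A,F,G} → run G
t=3: ready={A,B,F,G} → run G
t=4: ready={A,B,F,G} → run G
t=5: ready={A,B,C,F,G} → run C
t=6: ready={A,B,C,F,G,H} → run C
t=7: ready={A,B,F,G,H} → run G
t=8: ready={A,B,F,H} → run F
t=9: ready={A,B,H} → run H
t=10: ready={A,B,H} → run H
t=11: ready={A,B,H} → run H
t=12: ready={A,B,H} → run H
t=13: ready={A,B,H} → run H
t=14: ready={A,B,H} → run H
t=15: ready={A,B,H} → run H
t=16: ready={A,B,H} → run H
t=17: ready={A,B} → run A
t=18: ready={A,B} → run A
t=19: ready={A,B} → run A
t=20: ready={B} → run B
t=21: ready={B} → run B
t=22: ready={B} → run B
t=23: (idle)
t=24: (idle)
t=25: (idle)
t=26: (idle)
t=27: (idle)
t=28: (idle)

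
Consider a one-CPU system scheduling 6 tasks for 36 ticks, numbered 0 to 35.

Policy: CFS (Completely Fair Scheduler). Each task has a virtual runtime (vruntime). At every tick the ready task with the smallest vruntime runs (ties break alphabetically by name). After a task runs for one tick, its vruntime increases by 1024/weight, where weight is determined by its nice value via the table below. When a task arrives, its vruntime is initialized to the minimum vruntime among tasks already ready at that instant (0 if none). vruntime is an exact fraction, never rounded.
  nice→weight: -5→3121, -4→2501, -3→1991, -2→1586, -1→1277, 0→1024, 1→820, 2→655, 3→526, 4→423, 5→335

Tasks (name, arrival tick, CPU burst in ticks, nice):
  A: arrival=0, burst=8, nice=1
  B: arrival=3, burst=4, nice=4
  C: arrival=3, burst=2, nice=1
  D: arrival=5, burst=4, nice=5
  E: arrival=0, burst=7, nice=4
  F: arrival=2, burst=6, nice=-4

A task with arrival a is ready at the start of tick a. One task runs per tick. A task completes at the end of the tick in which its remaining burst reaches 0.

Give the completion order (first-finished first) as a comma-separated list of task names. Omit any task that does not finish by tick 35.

t=0: vr[A=0 E=0] → run A
t=1: vr[A=256/205 E=0] → run E
t=2: vr[A=256/205 E=1024/423 F=256/205] → run A
t=3: vr[A=512/205 B=256/205 C=256/205 E=1024/423 F=256/205] → run B
t=4: vr[A=512/205 B=318208/86715 C=256/205 E=1024/423 F=256/205] → run C
t=5: vr[A=512/205 B=318208/86715 C=512/205 D=256/205 E=1024/423 F=256/205] → run D
t=6: vr[A=512/205 B=318208/86715 C=512/205 D=59136/13735 E=1024/423 F=256/205] → run F
t=7: vr[A=512/205 B=318208/86715 C=512/205 D=59136/13735 E=1024/423 F=20736/12505] → run F
t=8: vr[A=512/205 B=318208/86715 C=512/205 D=59136/13735 E=1024/423 F=25856/12505] → run F
t=9: vr[A=512/205 B=318208/86715 C=512/205 D=59136/13735 E=1024/423 F=30976/12505] → run E
t=10: vr[A=512/205 B=318208/86715 C=512/205 D=59136/13735 E=2048/423 F=30976/12505] → run F
t=11: vr[A=512/205 B=318208/86715 C=512/205 D=59136/13735 E=2048/423 F=36096/12505] → run A
t=12: vr[A=768/205 B=318208/86715 C=512/205 D=59136/13735 E=2048/423 F=36096/12505] → run C
t=13: vr[A=768/205 B=318208/86715 D=59136/13735 E=2048/423 F=36096/12505] → run F
t=14: vr[A=768/205 B=318208/86715 D=59136/13735 E=2048/423 F=41216/12505] → run F
t=15: vr[A=768/205 B=318208/86715 D=59136/13735 E=2048/423] → run B
t=16: vr[A=768/205 B=528128/86715 D=59136/13735 E=2048/423] → run A
t=17: vr[A=1024/205 B=528128/86715 D=59136/13735 E=2048/423] → run D
t=18: vr[A=1024/205 B=528128/86715 D=20224/2747 E=2048/423] → run E
t=19: vr[A=1024/205 B=528128/86715 D=20224/2747 E=1024/141] → run A
t=20: vr[A=256/41 B=528128/86715 D=20224/2747 E=1024/141] → run B
t=21: vr[A=256/41 B=246016/28905 D=20224/2747 E=1024/141] → run A
t=22: vr[A=1536/205 B=246016/28905 D=20224/2747 E=1024/141] → run E
t=23: vr[A=1536/205 B=246016/28905 D=20224/2747 E=4096/423] → run D
t=24: vr[A=1536/205 B=246016/28905 D=143104/13735 E=4096/423] → run A
t=25: vr[A=1792/205 B=246016/28905 D=143104/13735 E=4096/423] → run B
t=26: vr[A=1792/205 D=143104/13735 E=4096/423] → run A
t=27: vr[D=143104/13735 E=4096/423] → run E
t=28: vr[D=143104/13735 E=5120/423] → run D
t=29: vr[E=5120/423] → run E
t=30: vr[E=2048/141] → run E
t=31: (idle)
t=32: (idle)
t=33: (idle)
t=34: (idle)
t=35: (idle)

completion order = C, F, B, A, D, E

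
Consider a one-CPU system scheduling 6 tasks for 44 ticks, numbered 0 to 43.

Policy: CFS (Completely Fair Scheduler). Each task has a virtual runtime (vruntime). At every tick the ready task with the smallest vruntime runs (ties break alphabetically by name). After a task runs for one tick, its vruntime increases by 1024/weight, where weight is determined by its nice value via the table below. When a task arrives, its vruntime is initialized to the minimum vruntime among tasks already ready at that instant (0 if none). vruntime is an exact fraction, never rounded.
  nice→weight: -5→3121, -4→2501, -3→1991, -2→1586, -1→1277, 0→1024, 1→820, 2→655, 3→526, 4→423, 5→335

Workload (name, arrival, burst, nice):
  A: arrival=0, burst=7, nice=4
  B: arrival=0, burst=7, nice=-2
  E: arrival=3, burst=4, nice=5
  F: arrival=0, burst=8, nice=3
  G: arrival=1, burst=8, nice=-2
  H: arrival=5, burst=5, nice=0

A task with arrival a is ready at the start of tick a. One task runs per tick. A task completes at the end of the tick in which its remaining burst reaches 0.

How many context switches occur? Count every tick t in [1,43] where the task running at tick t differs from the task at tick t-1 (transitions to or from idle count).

context switches = 38

t=0: vr[A=0 B=0 F=0] → run A
t=1: vr[A=1024/423 B=0 F=0 G=0] → run B
t=2: vr[A=1024/423 B=512/793 F=0 G=0] → run F
t=3: vr[A=1024/423 B=512/793 E=0 F=512/263 G=0] → run E
t=4: vr[A=1024/423 B=512/793 E=1024/335 F=512/263 G=0] → run G
t=5: vr[A=1024/423 B=512/793 E=1024/335 F=512/263 G=512/793 H=512/793] → run B
t=6: vr[A=1024/423 B=1024/793 E=1024/335 F=512/263 G=512/793 H=512/793] → run G
t=7: vr[A=1024/423 B=1024/793 E=1024/335 F=512/263 G=1024/793 H=512/793] → run H
t=8: vr[A=1024/423 B=1024/793 E=1024/335 F=512/263 G=1024/793 H=1305/793] → run B
t=9: vr[A=1024/423 B=1536/793 E=1024/335 F=512/263 G=1024/793 H=1305/793] → run G
t=10: vr[A=1024/423 B=1536/793 E=1024/335 F=512/263 G=1536/793 H=1305/793] → run H
t=11: vr[A=1024/423 B=1536/793 E=1024/335 F=512/263 G=1536/793 H=2098/793] → run B
t=12: vr[A=1024/423 B=2048/793 E=1024/335 F=512/263 G=1536/793 H=2098/793] → run G
t=13: vr[A=1024/423 B=2048/793 E=1024/335 F=512/263 G=2048/793 H=2098/793] → run F
t=14: vr[A=1024/423 B=2048/793 E=1024/335 F=1024/263 G=2048/793 H=2098/793] → run A
t=15: vr[A=2048/423 B=2048/793 E=1024/335 F=1024/263 G=2048/793 H=2098/793] → run B
t=16: vr[A=2048/423 B=2560/793 E=1024/335 F=1024/263 G=2048/793 H=2098/793] → run G
t=17: vr[A=2048/423 B=2560/793 E=1024/335 F=1024/263 G=2560/793 H=2098/793] → run H
t=18: vr[A=2048/423 B=2560/793 E=1024/335 F=1024/263 G=2560/793 H=2891/793] → run E
t=19: vr[A=2048/423 B=2560/793 E=2048/335 F=1024/263 G=2560/793 H=2891/793] → run B
t=20: vr[A=2048/423 B=3072/793 E=2048/335 F=1024/263 G=2560/793 H=2891/793] → run G
t=21: vr[A=2048/423 B=3072/793 E=2048/335 F=1024/263 G=3072/793 H=2891/793] → run H
t=22: vr[A=2048/423 B=3072/793 E=2048/335 F=1024/263 G=3072/793 H=3684/793] → run B
t=23: vr[A=2048/423 E=2048/335 F=1024/263 G=3072/793 H=3684/793] → run G
t=24: vr[A=2048/423 E=2048/335 F=1024/263 G=3584/793 H=3684/793] → run F
t=25: vr[A=2048/423 E=2048/335 F=1536/263 G=3584/793 H=3684/793] → run G
t=26: vr[A=2048/423 E=2048/335 F=1536/263 H=3684/793] → run H
t=27: vr[A=2048/423 E=2048/335 F=1536/263] → run A
t=28: vr[A=1024/141 E=2048/335 F=1536/263] → run F
t=29: vr[A=1024/141 E=2048/335 F=2048/263] → run E
t=30: vr[A=1024/141 E=3072/335 F=2048/263] → run A
t=31: vr[A=4096/423 E=3072/335 F=2048/263] → run F
t=32: vr[A=4096/423 E=3072/335 F=2560/263] → run E
t=33: vr[A=4096/423 F=2560/263] → run A
t=34: vr[A=5120/423 F=2560/263] → run F
t=35: vr[A=5120/423 F=3072/263] → run F
t=36: vr[A=5120/423 F=3584/263] → run A
t=37: vr[A=2048/141 F=3584/263] → run F
t=38: vr[A=2048/141] → run A
t=39: (idle)
t=40: (idle)
t=41: (idle)
t=42: (idle)
t=43: (idle)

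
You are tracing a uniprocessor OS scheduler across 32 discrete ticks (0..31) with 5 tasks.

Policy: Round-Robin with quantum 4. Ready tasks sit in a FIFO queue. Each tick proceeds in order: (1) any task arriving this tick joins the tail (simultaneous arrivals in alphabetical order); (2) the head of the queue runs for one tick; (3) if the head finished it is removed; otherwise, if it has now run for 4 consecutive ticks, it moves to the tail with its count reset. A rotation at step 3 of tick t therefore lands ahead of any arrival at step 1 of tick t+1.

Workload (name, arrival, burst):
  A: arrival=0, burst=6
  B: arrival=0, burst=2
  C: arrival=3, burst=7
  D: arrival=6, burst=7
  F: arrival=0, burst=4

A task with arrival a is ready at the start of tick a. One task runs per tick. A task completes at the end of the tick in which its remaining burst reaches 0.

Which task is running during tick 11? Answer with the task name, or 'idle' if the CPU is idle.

running at tick 11 = C

t=0: queue=[A,B,F] q_used=0 → run A
t=1: queue=[A,B,F] q_used=1 → run A
t=2: queue=[A,B,F] q_used=2 → run A
t=3: queue=[A,B,F,C] q_used=3 → run A
t=4: queue=[B,F,C,A] q_used=0 → run B
t=5: queue=[B,F,C,A] q_used=1 → run B
t=6: queue=[F,C,A,D] q_used=0 → run F
t=7: queue=[F,C,A,D] q_used=1 → run F
t=8: queue=[F,C,A,D] q_used=2 → run F
t=9: queue=[F,C,A,D] q_used=3 → run F
t=10: queue=[C,A,D] q_used=0 → run C
t=11: queue=[C,A,D] q_used=1 → run C
t=12: queue=[C,A,D] q_used=2 → run C
t=13: queue=[C,A,D] q_used=3 → run C
t=14: queue=[A,D,C] q_used=0 → run A
t=15: queue=[A,D,C] q_used=1 → run A
t=16: queue=[D,C] q_used=0 → run D
t=17: queue=[D,C] q_used=1 → run D
t=18: queue=[D,C] q_used=2 → run D
t=19: queue=[D,C] q_used=3 → run D
t=20: queue=[C,D] q_used=0 → run C
t=21: queue=[C,D] q_used=1 → run C
t=22: queue=[C,D] q_used=2 → run C
t=23: queue=[D] q_used=0 → run D
t=24: queue=[D] q_used=1 → run D
t=25: queue=[D] q_used=2 → run D
t=26: (idle)
t=27: (idle)
t=28: (idle)
t=29: (idle)
t=30: (idle)
t=31: (idle)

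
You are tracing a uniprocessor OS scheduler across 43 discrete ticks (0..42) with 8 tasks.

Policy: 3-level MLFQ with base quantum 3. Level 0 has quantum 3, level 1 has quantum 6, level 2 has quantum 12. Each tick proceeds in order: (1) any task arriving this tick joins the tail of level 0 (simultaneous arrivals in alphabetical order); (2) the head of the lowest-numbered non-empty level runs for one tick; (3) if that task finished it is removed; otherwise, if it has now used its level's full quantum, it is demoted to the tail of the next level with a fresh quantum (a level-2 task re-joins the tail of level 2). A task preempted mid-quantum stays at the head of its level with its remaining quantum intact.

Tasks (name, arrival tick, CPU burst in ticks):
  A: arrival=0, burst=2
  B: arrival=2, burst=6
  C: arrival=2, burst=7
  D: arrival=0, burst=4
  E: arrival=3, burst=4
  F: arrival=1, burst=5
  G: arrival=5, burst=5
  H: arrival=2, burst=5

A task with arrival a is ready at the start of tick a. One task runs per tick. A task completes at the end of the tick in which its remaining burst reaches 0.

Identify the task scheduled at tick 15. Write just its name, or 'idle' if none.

running at tick 15 = H

t=0: L0/L1/L2 = AD/-/- → run A
t=1: L0/L1/L2 = ADF/-/- → run A
t=2: L0/L1/L2 = DFBCH/-/- → run D
t=3: L0/L1/L2 = DFBCHE/-/- → run D
t=4: L0/L1/L2 = DFBCHE/-/- → run D
t=5: L0/L1/L2 = FBCHEG/D/- → run F
t=6: L0/L1/L2 = FBCHEG/D/- → run F
t=7: L0/L1/L2 = FBCHEG/D/- → run F
t=8: L0/L1/L2 = BCHEG/DF/- → run B
t=9: L0/L1/L2 = BCHEG/DF/- → run B
t=10: L0/L1/L2 = BCHEG/DF/- → run B
t=11: L0/L1/L2 = CHEG/DFB/- → run C
t=12: L0/L1/L2 = CHEG/DFB/- → run C
t=13: L0/L1/L2 = CHEG/DFB/- → run C
t=14: L0/L1/L2 = HEG/DFBC/- → run H
t=15: L0/L1/L2 = HEG/DFBC/- → run H
t=16: L0/L1/L2 = HEG/DFBC/- → run H
t=17: L0/L1/L2 = EG/DFBCH/- → run E
t=18: L0/L1/L2 = EG/DFBCH/- → run E
t=19: L0/L1/L2 = EG/DFBCH/- → run E
t=20: L0/L1/L2 = G/DFBCHE/- → run G
t=21: L0/L1/L2 = G/DFBCHE/- → run G
t=22: L0/L1/L2 = G/DFBCHE/- → run G
t=23: L0/L1/L2 = -/DFBCHEG/- → run D
t=24: L0/L1/L2 = -/FBCHEG/- → run F
t=25: L0/L1/L2 = -/FBCHEG/- → run F
t=26: L0/L1/L2 = -/BCHEG/- → run B
t=27: L0/L1/L2 = -/BCHEG/- → run B
t=28: L0/L1/L2 = -/BCHEG/- → run B
t=29: L0/L1/L2 = -/CHEG/- → run C
t=30: L0/L1/L2 = -/CHEG/- → run C
t=31: L0/L1/L2 = -/CHEG/- → run C
t=32: L0/L1/L2 = -/CHEG/- → run C
t=33: L0/L1/L2 = -/HEG/- → run H
t=34: L0/L1/L2 = -/HEG/- → run H
t=35: L0/L1/L2 = -/EG/- → run E
t=36: L0/L1/L2 = -/G/- → run G
t=37: L0/L1/L2 = -/G/- → run G
t=38: (idle)
t=39: (idle)
t=40: (idle)
t=41: (idle)
t=42: (idle)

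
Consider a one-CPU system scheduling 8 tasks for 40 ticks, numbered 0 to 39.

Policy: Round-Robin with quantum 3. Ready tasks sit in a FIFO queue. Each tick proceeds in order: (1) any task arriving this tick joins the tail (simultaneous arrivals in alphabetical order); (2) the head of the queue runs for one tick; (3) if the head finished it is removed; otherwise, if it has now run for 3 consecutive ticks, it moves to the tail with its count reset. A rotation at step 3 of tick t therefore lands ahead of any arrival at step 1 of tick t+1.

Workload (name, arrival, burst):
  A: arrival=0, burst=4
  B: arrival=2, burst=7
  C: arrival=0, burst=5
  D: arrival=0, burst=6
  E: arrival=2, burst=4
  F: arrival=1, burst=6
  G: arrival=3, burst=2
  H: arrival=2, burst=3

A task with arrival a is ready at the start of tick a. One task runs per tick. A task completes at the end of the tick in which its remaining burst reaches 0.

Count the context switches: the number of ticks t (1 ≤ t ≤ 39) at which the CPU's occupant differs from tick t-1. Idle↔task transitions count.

context switches = 15

t=0: queue=[A,C,D] q_used=0 → run A
t=1: queue=[A,C,D,F] q_used=1 → run A
t=2: queue=[A,C,D,F,B,E,H] q_used=2 → run A
t=3: queue=[C,D,F,B,E,H,A,G] q_used=0 → run C
t=4: queue=[C,D,F,B,E,H,A,G] q_used=1 → run C
t=5: queue=[C,D,F,B,E,H,A,G] q_used=2 → run C
t=6: queue=[D,F,B,E,H,A,G,C] q_used=0 → run D
t=7: queue=[D,F,B,E,H,A,G,C] q_used=1 → run D
t=8: queue=[D,F,B,E,H,A,G,C] q_used=2 → run D
t=9: queue=[F,B,E,H,A,G,C,D] q_used=0 → run F
t=10: queue=[F,B,E,H,A,G,C,D] q_used=1 → run F
t=11: queue=[F,B,E,H,A,G,C,D] q_used=2 → run F
t=12: queue=[B,E,H,A,G,C,D,F] q_used=0 → run B
t=13: queue=[B,E,H,A,G,C,D,F] q_used=1 → run B
t=14: queue=[B,E,H,A,G,C,D,F] q_used=2 → run B
t=15: queue=[E,H,A,G,C,D,F,B] q_used=0 → run E
t=16: queue=[E,H,A,G,C,D,F,B] q_used=1 → run E
t=17: queue=[E,H,A,G,C,D,F,B] q_used=2 → run E
t=18: queue=[H,A,G,C,D,F,B,E] q_used=0 → run H
t=19: queue=[H,A,G,C,D,F,B,E] q_used=1 → run H
t=20: queue=[H,A,G,C,D,F,B,E] q_used=2 → run H
t=21: queue=[A,G,C,D,F,B,E] q_used=0 → run A
t=22: queue=[G,C,D,F,B,E] q_used=0 → run G
t=23: queue=[G,C,D,F,B,E] q_used=1 → run G
t=24: queue=[C,D,F,B,E] q_used=0 → run C
t=25: queue=[C,D,F,B,E] q_used=1 → run C
t=26: queue=[D,F,B,E] q_used=0 → run D
t=27: queue=[D,F,B,E] q_used=1 → run D
t=28: queue=[D,F,B,E] q_used=2 → run D
t=29: queue=[F,B,E] q_used=0 → run F
t=30: queue=[F,B,E] q_used=1 → run F
t=31: queue=[F,B,E] q_used=2 → run F
t=32: queue=[B,E] q_used=0 → run B
t=33: queue=[B,E] q_used=1 → run B
t=34: queue=[B,E] q_used=2 → run B
t=35: queue=[E,B] q_used=0 → run E
t=36: queue=[B] q_used=0 → run B
t=37: (idle)
t=38: (idle)
t=39: (idle)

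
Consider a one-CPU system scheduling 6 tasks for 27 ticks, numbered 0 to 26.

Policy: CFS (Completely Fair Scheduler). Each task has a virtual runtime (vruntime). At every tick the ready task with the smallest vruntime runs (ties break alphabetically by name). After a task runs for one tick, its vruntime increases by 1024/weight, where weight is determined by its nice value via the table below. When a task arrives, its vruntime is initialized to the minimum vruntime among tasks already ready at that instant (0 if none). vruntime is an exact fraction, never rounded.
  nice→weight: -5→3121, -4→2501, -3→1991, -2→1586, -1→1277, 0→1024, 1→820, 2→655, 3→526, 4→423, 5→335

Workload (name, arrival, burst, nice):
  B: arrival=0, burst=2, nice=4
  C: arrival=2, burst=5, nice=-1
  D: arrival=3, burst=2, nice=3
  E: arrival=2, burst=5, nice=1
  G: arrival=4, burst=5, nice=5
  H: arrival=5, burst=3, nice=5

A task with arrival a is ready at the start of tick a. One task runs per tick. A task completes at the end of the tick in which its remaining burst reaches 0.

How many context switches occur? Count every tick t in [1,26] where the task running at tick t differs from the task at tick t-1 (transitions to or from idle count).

t=0: vr[B=0] → run B
t=1: vr[B=1024/423] → run B
t=2: vr[C=0 E=0] → run C
t=3: vr[C=1024/1277 D=0 E=0] → run D
t=4: vr[C=1024/1277 D=512/263 E=0 G=0] → run E
t=5: vr[C=1024/1277 D=512/263 E=256/205 G=0 H=0] → run G
t=6: vr[C=1024/1277 D=512/263 E=256/205 G=1024/335 H=0] → run H
t=7: vr[C=1024/1277 D=512/263 E=256/205 G=1024/335 H=1024/335] → run C
t=8: vr[C=2048/1277 D=512/263 E=256/205 G=1024/335 H=1024/335] → run E
t=9: vr[C=2048/1277 D=512/263 E=512/205 G=1024/335 H=1024/335] → run C
t=10: vr[C=3072/1277 D=512/263 E=512/205 G=1024/335 H=1024/335] → run D
t=11: vr[C=3072/1277 E=512/205 G=1024/335 H=1024/335] → run C
t=12: vr[C=4096/1277 E=512/205 G=1024/335 H=1024/335] → run E
t=13: vr[C=4096/1277 E=768/205 G=1024/335 H=1024/335] → run G
t=14: vr[C=4096/1277 E=768/205 G=2048/335 H=1024/335] → run H
t=15: vr[C=4096/1277 E=768/205 G=2048/335 H=2048/335] → run C
t=16: vr[E=768/205 G=2048/335 H=2048/335] → run E
t=17: vr[E=1024/205 G=2048/335 H=2048/335] → run E
t=18: vr[G=2048/335 H=2048/335] → run G
t=19: vr[G=3072/335 H=2048/335] → run H
t=20: vr[G=3072/335] → run G
t=21: vr[G=4096/335] → run G
t=22: (idle)
t=23: (idle)
t=24: (idle)
t=25: (idle)
t=26: (idle)

context switches = 19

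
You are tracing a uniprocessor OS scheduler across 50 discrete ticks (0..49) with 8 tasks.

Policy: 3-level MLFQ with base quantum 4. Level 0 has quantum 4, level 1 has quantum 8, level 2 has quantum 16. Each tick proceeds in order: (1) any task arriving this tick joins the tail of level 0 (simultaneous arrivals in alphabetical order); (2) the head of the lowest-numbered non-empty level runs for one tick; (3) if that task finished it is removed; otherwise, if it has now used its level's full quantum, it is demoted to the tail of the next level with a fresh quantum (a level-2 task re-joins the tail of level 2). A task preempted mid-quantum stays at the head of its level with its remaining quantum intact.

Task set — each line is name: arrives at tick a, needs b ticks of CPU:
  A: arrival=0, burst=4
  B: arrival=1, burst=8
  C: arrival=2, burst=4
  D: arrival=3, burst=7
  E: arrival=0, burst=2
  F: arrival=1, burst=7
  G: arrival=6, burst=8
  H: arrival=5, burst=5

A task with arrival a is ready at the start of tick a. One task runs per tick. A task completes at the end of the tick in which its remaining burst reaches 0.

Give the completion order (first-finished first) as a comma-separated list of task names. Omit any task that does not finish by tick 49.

t=0: L0/L1/L2 = AE/-/- → run A
t=1: L0/L1/L2 = AEBF/-/- → run A
t=2: L0/L1/L2 = AEBFC/-/- → run A
t=3: L0/L1/L2 = AEBFCD/-/- → run A
t=4: L0/L1/L2 = EBFCD/-/- → run E
t=5: L0/L1/L2 = EBFCDH/-/- → run E
t=6: L0/L1/L2 = BFCDHG/-/- → run B
t=7: L0/L1/L2 = BFCDHG/-/- → run B
t=8: L0/L1/L2 = BFCDHG/-/- → run B
t=9: L0/L1/L2 = BFCDHG/-/- → run B
t=10: L0/L1/L2 = FCDHG/B/- → run F
t=11: L0/L1/L2 = FCDHG/B/- → run F
t=12: L0/L1/L2 = FCDHG/B/- → run F
t=13: L0/L1/L2 = FCDHG/B/- → run F
t=14: L0/L1/L2 = CDHG/BF/- → run C
t=15: L0/L1/L2 = CDHG/BF/- → run C
t=16: L0/L1/L2 = CDHG/BF/- → run C
t=17: L0/L1/L2 = CDHG/BF/- → run C
t=18: L0/L1/L2 = DHG/BF/- → run D
t=19: L0/L1/L2 = DHG/BF/- → run D
t=20: L0/L1/L2 = DHG/BF/- → run D
t=21: L0/L1/L2 = DHG/BF/- → run D
t=22: L0/L1/L2 = HG/BFD/- → run H
t=23: L0/L1/L2 = HG/BFD/- → run H
t=24: L0/L1/L2 = HG/BFD/- → run H
t=25: L0/L1/L2 = HG/BFD/- → run H
t=26: L0/L1/L2 = G/BFDH/- → run G
t=27: L0/L1/L2 = G/BFDH/- → run G
t=28: L0/L1/L2 = G/BFDH/- → run G
t=29: L0/L1/L2 = G/BFDH/- → run G
t=30: L0/L1/L2 = -/BFDHG/- → run B
t=31: L0/L1/L2 = -/BFDHG/- → run B
t=32: L0/L1/L2 = -/BFDHG/- → run B
t=33: L0/L1/L2 = -/BFDHG/- → run B
t=34: L0/L1/L2 = -/FDHG/- → run F
t=35: L0/L1/L2 = -/FDHG/- → run F
t=36: L0/L1/L2 = -/FDHG/- → run F
t=37: L0/L1/L2 = -/DHG/- → run D
t=38: L0/L1/L2 = -/DHG/- → run D
t=39: L0/L1/L2 = -/DHG/- → run D
t=40: L0/L1/L2 = -/HG/- → run H
t=41: L0/L1/L2 = -/G/- → run G
t=42: L0/L1/L2 = -/G/- → run G
t=43: L0/L1/L2 = -/G/- → run G
t=44: L0/L1/L2 = -/G/- → run G
t=45: (idle)
t=46: (idle)
t=47: (idle)
t=48: (idle)
t=49: (idle)

completion order = A, E, C, B, F, D, H, G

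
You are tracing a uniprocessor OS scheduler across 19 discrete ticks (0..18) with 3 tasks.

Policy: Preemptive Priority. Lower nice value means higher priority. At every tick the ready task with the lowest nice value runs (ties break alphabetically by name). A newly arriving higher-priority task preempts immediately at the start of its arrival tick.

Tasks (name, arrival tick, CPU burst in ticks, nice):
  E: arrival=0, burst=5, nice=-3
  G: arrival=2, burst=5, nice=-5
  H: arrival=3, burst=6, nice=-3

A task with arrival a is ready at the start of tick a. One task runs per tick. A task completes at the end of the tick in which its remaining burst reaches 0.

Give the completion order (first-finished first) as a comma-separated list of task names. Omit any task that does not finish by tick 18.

t=0: ready={E} → run E
t=1: ready={E} → run E
t=2: ready={E,G} → run G
t=3: ready={E,G,H} → run G
t=4: ready={E,G,H} → run G
t=5: ready={E,G,H} → run G
t=6: ready={E,G,H} → run G
t=7: ready={E,H} → run E
t=8: ready={E,H} → run E
t=9: ready={E,H} → run E
t=10: ready={H} → run H
t=11: ready={H} → run H
t=12: ready={H} → run H
t=13: ready={H} → run H
t=14: ready={H} → run H
t=15: ready={H} → run H
t=16: (idle)
t=17: (idle)
t=18: (idle)

completion order = G, E, H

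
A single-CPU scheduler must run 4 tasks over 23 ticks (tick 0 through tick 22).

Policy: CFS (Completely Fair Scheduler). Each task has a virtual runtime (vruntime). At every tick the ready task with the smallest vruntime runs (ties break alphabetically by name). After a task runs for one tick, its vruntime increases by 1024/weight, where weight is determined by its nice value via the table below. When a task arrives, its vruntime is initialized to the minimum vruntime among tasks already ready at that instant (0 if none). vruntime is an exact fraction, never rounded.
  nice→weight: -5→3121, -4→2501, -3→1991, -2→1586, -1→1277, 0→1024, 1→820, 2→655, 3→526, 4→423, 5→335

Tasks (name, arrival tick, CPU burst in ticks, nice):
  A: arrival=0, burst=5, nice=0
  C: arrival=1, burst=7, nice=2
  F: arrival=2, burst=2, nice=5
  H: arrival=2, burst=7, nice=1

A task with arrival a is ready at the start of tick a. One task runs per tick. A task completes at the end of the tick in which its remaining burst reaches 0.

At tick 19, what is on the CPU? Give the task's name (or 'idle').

t=0: vr[A=0] → run A
t=1: vr[A=1 C=1] → run A
t=2: vr[A=2 C=1 F=1 H=1] → run C
t=3: vr[A=2 C=1679/655 F=1 H=1] → run F
t=4: vr[A=2 C=1679/655 F=1359/335 H=1] → run H
t=5: vr[A=2 C=1679/655 F=1359/335 H=461/205] → run A
t=6: vr[A=3 C=1679/655 F=1359/335 H=461/205] → run H
t=7: vr[A=3 C=1679/655 F=1359/335 H=717/205] → run C
t=8: vr[A=3 C=2703/655 F=1359/335 H=717/205] → run A
t=9: vr[A=4 C=2703/655 F=1359/335 H=717/205] → run H
t=10: vr[A=4 C=2703/655 F=1359/335 H=973/205] → run A
t=11: vr[C=2703/655 F=1359/335 H=973/205] → run F
t=12: vr[C=2703/655 H=973/205] → run C
t=13: vr[C=3727/655 H=973/205] → run H
t=14: vr[C=3727/655 H=1229/205] → run C
t=15: vr[C=4751/655 H=1229/205] → run H
t=16: vr[C=4751/655 H=297/41] → run H
t=17: vr[C=4751/655 H=1741/205] → run C
t=18: vr[C=1155/131 H=1741/205] → run H
t=19: vr[C=1155/131] → run C
t=20: vr[C=6799/655] → run C
t=21: (idle)
t=22: (idle)

running at tick 19 = C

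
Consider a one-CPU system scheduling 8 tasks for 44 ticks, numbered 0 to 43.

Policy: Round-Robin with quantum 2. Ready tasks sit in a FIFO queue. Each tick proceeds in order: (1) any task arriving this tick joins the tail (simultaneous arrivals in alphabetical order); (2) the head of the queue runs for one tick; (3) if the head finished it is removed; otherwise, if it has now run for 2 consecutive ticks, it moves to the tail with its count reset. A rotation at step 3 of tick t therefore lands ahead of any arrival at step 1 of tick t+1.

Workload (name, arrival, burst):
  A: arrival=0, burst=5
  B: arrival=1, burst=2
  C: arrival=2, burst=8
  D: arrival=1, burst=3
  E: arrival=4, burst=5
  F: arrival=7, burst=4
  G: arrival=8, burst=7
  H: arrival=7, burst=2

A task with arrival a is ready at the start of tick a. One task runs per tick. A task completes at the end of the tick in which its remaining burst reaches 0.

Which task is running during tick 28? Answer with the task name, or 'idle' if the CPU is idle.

running at tick 28 = C

t=0: queue=[A] q_used=0 → run A
t=1: queue=[A,B,D] q_used=1 → run A
t=2: queue=[B,D,A,C] q_used=0 → run B
t=3: queue=[B,D,A,C] q_used=1 → run B
t=4: queue=[D,A,C,E] q_used=0 → run D
t=5: queue=[D,A,C,E] q_used=1 → run D
t=6: queue=[A,C,E,D] q_used=0 → run A
t=7: queue=[A,C,E,D,F,H] q_used=1 → run A
t=8: queue=[C,E,D,F,H,A,G] q_used=0 → run C
t=9: queue=[C,E,D,F,H,A,G] q_used=1 → run C
t=10: queue=[E,D,F,H,A,G,C] q_used=0 → run E
t=11: queue=[E,D,F,H,A,G,C] q_used=1 → run E
t=12: queue=[D,F,H,A,G,C,E] q_used=0 → run D
t=13: queue=[F,H,A,G,C,E] q_used=0 → run F
t=14: queue=[F,H,A,G,C,E] q_used=1 → run F
t=15: queue=[H,A,G,C,E,F] q_used=0 → run H
t=16: queue=[H,A,G,C,E,F] q_used=1 → run H
t=17: queue=[A,G,C,E,F] q_used=0 → run A
t=18: queue=[G,C,E,F] q_used=0 → run G
t=19: queue=[G,C,E,F] q_used=1 → run G
t=20: queue=[C,E,F,G] q_used=0 → run C
t=21: queue=[C,E,F,G] q_used=1 → run C
t=22: queue=[E,F,G,C] q_used=0 → run E
t=23: queue=[E,F,G,C] q_used=1 → run E
t=24: queue=[F,G,C,E] q_used=0 → run F
t=25: queue=[F,G,C,E] q_used=1 → run F
t=26: queue=[G,C,E] q_used=0 → run G
t=27: queue=[G,C,E] q_used=1 → run G
t=28: queue=[C,E,G] q_used=0 → run C
t=29: queue=[C,E,G] q_used=1 → run C
t=30: queue=[E,G,C] q_used=0 → run E
t=31: queue=[G,C] q_used=0 → run G
t=32: queue=[G,C] q_used=1 → run G
t=33: queue=[C,G] q_used=0 → run C
t=34: queue=[C,G] q_used=1 → run C
t=35: queue=[G] q_used=0 → run G
t=36: (idle)
t=37: (idle)
t=38: (idle)
t=39: (idle)
t=40: (idle)
t=41: (idle)
t=42: (idle)
t=43: (idle)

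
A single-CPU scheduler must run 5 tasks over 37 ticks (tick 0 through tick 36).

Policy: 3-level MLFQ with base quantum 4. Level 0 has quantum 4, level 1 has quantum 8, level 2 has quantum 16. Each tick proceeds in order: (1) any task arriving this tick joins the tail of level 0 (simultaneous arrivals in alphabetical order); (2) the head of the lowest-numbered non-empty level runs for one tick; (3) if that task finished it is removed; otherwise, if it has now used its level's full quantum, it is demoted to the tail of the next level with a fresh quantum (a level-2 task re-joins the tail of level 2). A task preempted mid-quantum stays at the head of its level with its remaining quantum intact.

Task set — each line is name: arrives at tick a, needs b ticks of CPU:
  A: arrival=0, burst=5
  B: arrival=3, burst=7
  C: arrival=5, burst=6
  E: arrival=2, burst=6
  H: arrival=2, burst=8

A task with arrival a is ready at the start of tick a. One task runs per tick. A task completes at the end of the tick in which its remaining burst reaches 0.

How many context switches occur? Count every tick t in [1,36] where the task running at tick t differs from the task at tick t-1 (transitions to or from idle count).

t=0: L0/L1/L2 = A/-/- → run A
t=1: L0/L1/L2 = A/-/- → run A
t=2: L0/L1/L2 = AEH/-/- → run A
t=3: L0/L1/L2 = AEHB/-/- → run A
t=4: L0/L1/L2 = EHB/A/- → run E
t=5: L0/L1/L2 = EHBC/A/- → run E
t=6: L0/L1/L2 = EHBC/A/- → run E
t=7: L0/L1/L2 = EHBC/A/- → run E
t=8: L0/L1/L2 = HBC/AE/- → run H
t=9: L0/L1/L2 = HBC/AE/- → run H
t=10: L0/L1/L2 = HBC/AE/- → run H
t=11: L0/L1/L2 = HBC/AE/- → run H
t=12: L0/L1/L2 = BC/AEH/- → run B
t=13: L0/L1/L2 = BC/AEH/- → run B
t=14: L0/L1/L2 = BC/AEH/- → run B
t=15: L0/L1/L2 = BC/AEH/- → run B
t=16: L0/L1/L2 = C/AEHB/- → run C
t=17: L0/L1/L2 = C/AEHB/- → run C
t=18: L0/L1/L2 = C/AEHB/- → run C
t=19: L0/L1/L2 = C/AEHB/- → run C
t=20: L0/L1/L2 = -/AEHBC/- → run A
t=21: L0/L1/L2 = -/EHBC/- → run E
t=22: L0/L1/L2 = -/EHBC/- → run E
t=23: L0/L1/L2 = -/HBC/- → run H
t=24: L0/L1/L2 = -/HBC/- → run H
t=25: L0/L1/L2 = -/HBC/- → run H
t=26: L0/L1/L2 = -/HBC/- → run H
t=27: L0/L1/L2 = -/BC/- → run B
t=28: L0/L1/L2 = -/BC/- → run B
t=29: L0/L1/L2 = -/BC/- → run B
t=30: L0/L1/L2 = -/C/- → run C
t=31: L0/L1/L2 = -/C/- → run C
t=32: (idle)
t=33: (idle)
t=34: (idle)
t=35: (idle)
t=36: (idle)

context switches = 10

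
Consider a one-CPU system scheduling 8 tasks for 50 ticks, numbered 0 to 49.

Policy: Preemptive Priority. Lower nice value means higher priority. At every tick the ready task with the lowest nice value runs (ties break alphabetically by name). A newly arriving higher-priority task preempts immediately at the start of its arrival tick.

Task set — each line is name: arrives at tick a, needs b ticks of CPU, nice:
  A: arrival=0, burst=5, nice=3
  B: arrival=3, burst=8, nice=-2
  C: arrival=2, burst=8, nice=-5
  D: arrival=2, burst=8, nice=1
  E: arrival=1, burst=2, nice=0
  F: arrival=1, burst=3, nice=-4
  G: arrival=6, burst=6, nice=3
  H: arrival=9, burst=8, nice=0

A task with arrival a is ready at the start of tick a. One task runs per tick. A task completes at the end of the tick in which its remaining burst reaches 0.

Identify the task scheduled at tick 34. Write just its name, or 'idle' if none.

running at tick 34 = D

t=0: ready={A} → run A
t=1: ready={A,E,F} → run F
t=2: ready={A,C,D,E,F} → run C
t=3: ready={A,B,C,D,E,F} → run C
t=4: ready={A,B,C,D,E,F} → run C
t=5: ready={A,B,C,D,E,F} → run C
t=6: ready={A,B,C,D,E,F,G} → run C
t=7: ready={A,B,C,D,E,F,G} → run C
t=8: ready={A,B,C,D,E,F,G} → run C
t=9: ready={A,B,C,D,E,F,G,H} → run C
t=10: ready={A,B,D,E,F,G,H} → run F
t=11: ready={A,B,D,E,F,G,H} → run F
t=12: ready={A,B,D,E,G,H} → run B
t=13: ready={A,B,D,E,G,H} → run B
t=14: ready={A,B,D,E,G,H} → run B
t=15: ready={A,B,D,E,G,H} → run B
t=16: ready={A,B,D,E,G,H} → run B
t=17: ready={A,B,D,E,G,H} → run B
t=18: ready={A,B,D,E,G,H} → run B
t=19: ready={A,B,D,E,G,H} → run B
t=20: ready={A,D,E,G,H} → run E
t=21: ready={A,D,E,G,H} → run E
t=22: ready={A,D,G,H} → run H
t=23: ready={A,D,G,H} → run H
t=24: ready={A,D,G,H} → run H
t=25: ready={A,D,G,H} → run H
t=26: ready={A,D,G,H} → run H
t=27: ready={A,D,G,H} → run H
t=28: ready={A,D,G,H} → run H
t=29: ready={A,D,G,H} → run H
t=30: ready={A,D,G} → run D
t=31: ready={A,D,G} → run D
t=32: ready={A,D,G} → run D
t=33: ready={A,D,G} → run D
t=34: ready={A,D,G} → run D
t=35: ready={A,D,G} → run D
t=36: ready={A,D,G} → run D
t=37: ready={A,D,G} → run D
t=38: ready={A,G} → run A
t=39: ready={A,G} → run A
t=40: ready={A,G} → run A
t=41: ready={A,G} → run A
t=42: ready={G} → run G
t=43: ready={G} → run G
t=44: ready={G} → run G
t=45: ready={G} → run G
t=46: ready={G} → run G
t=47: ready={G} → run G
t=48: (idle)
t=49: (idle)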